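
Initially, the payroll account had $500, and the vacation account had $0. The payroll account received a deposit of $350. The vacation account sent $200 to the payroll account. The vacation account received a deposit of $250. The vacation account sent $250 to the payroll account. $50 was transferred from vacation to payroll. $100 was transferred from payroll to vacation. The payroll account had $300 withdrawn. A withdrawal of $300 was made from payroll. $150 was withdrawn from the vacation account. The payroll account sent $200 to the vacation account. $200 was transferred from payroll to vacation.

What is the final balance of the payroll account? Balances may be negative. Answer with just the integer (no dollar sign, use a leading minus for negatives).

Answer: 250

Derivation:
Tracking account balances step by step:
Start: payroll=500, vacation=0
Event 1 (deposit 350 to payroll): payroll: 500 + 350 = 850. Balances: payroll=850, vacation=0
Event 2 (transfer 200 vacation -> payroll): vacation: 0 - 200 = -200, payroll: 850 + 200 = 1050. Balances: payroll=1050, vacation=-200
Event 3 (deposit 250 to vacation): vacation: -200 + 250 = 50. Balances: payroll=1050, vacation=50
Event 4 (transfer 250 vacation -> payroll): vacation: 50 - 250 = -200, payroll: 1050 + 250 = 1300. Balances: payroll=1300, vacation=-200
Event 5 (transfer 50 vacation -> payroll): vacation: -200 - 50 = -250, payroll: 1300 + 50 = 1350. Balances: payroll=1350, vacation=-250
Event 6 (transfer 100 payroll -> vacation): payroll: 1350 - 100 = 1250, vacation: -250 + 100 = -150. Balances: payroll=1250, vacation=-150
Event 7 (withdraw 300 from payroll): payroll: 1250 - 300 = 950. Balances: payroll=950, vacation=-150
Event 8 (withdraw 300 from payroll): payroll: 950 - 300 = 650. Balances: payroll=650, vacation=-150
Event 9 (withdraw 150 from vacation): vacation: -150 - 150 = -300. Balances: payroll=650, vacation=-300
Event 10 (transfer 200 payroll -> vacation): payroll: 650 - 200 = 450, vacation: -300 + 200 = -100. Balances: payroll=450, vacation=-100
Event 11 (transfer 200 payroll -> vacation): payroll: 450 - 200 = 250, vacation: -100 + 200 = 100. Balances: payroll=250, vacation=100

Final balance of payroll: 250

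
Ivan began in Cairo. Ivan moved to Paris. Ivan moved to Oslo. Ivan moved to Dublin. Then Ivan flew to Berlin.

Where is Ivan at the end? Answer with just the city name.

Answer: Berlin

Derivation:
Tracking Ivan's location:
Start: Ivan is in Cairo.
After move 1: Cairo -> Paris. Ivan is in Paris.
After move 2: Paris -> Oslo. Ivan is in Oslo.
After move 3: Oslo -> Dublin. Ivan is in Dublin.
After move 4: Dublin -> Berlin. Ivan is in Berlin.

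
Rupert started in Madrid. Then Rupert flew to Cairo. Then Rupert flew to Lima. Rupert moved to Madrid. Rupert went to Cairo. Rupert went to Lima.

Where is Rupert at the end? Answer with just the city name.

Tracking Rupert's location:
Start: Rupert is in Madrid.
After move 1: Madrid -> Cairo. Rupert is in Cairo.
After move 2: Cairo -> Lima. Rupert is in Lima.
After move 3: Lima -> Madrid. Rupert is in Madrid.
After move 4: Madrid -> Cairo. Rupert is in Cairo.
After move 5: Cairo -> Lima. Rupert is in Lima.

Answer: Lima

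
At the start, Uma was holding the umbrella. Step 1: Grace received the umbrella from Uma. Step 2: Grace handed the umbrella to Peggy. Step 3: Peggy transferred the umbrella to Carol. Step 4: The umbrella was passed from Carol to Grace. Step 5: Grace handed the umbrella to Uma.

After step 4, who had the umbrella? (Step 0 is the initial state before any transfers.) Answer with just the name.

Tracking the umbrella holder through step 4:
After step 0 (start): Uma
After step 1: Grace
After step 2: Peggy
After step 3: Carol
After step 4: Grace

At step 4, the holder is Grace.

Answer: Grace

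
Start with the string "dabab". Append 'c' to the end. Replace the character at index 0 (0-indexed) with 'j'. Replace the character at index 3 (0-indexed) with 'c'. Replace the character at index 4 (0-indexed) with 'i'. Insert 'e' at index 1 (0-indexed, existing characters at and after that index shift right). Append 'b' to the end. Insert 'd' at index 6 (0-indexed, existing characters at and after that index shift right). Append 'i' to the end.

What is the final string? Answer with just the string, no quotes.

Applying each edit step by step:
Start: "dabab"
Op 1 (append 'c'): "dabab" -> "dababc"
Op 2 (replace idx 0: 'd' -> 'j'): "dababc" -> "jababc"
Op 3 (replace idx 3: 'a' -> 'c'): "jababc" -> "jabcbc"
Op 4 (replace idx 4: 'b' -> 'i'): "jabcbc" -> "jabcic"
Op 5 (insert 'e' at idx 1): "jabcic" -> "jeabcic"
Op 6 (append 'b'): "jeabcic" -> "jeabcicb"
Op 7 (insert 'd' at idx 6): "jeabcicb" -> "jeabcidcb"
Op 8 (append 'i'): "jeabcidcb" -> "jeabcidcbi"

Answer: jeabcidcbi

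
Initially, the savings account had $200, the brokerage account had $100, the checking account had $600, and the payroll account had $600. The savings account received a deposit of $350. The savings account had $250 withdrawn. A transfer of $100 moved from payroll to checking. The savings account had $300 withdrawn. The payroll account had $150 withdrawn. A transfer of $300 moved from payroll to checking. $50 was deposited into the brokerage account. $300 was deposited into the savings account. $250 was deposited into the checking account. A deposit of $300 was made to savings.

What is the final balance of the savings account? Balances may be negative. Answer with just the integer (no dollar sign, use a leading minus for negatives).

Tracking account balances step by step:
Start: savings=200, brokerage=100, checking=600, payroll=600
Event 1 (deposit 350 to savings): savings: 200 + 350 = 550. Balances: savings=550, brokerage=100, checking=600, payroll=600
Event 2 (withdraw 250 from savings): savings: 550 - 250 = 300. Balances: savings=300, brokerage=100, checking=600, payroll=600
Event 3 (transfer 100 payroll -> checking): payroll: 600 - 100 = 500, checking: 600 + 100 = 700. Balances: savings=300, brokerage=100, checking=700, payroll=500
Event 4 (withdraw 300 from savings): savings: 300 - 300 = 0. Balances: savings=0, brokerage=100, checking=700, payroll=500
Event 5 (withdraw 150 from payroll): payroll: 500 - 150 = 350. Balances: savings=0, brokerage=100, checking=700, payroll=350
Event 6 (transfer 300 payroll -> checking): payroll: 350 - 300 = 50, checking: 700 + 300 = 1000. Balances: savings=0, brokerage=100, checking=1000, payroll=50
Event 7 (deposit 50 to brokerage): brokerage: 100 + 50 = 150. Balances: savings=0, brokerage=150, checking=1000, payroll=50
Event 8 (deposit 300 to savings): savings: 0 + 300 = 300. Balances: savings=300, brokerage=150, checking=1000, payroll=50
Event 9 (deposit 250 to checking): checking: 1000 + 250 = 1250. Balances: savings=300, brokerage=150, checking=1250, payroll=50
Event 10 (deposit 300 to savings): savings: 300 + 300 = 600. Balances: savings=600, brokerage=150, checking=1250, payroll=50

Final balance of savings: 600

Answer: 600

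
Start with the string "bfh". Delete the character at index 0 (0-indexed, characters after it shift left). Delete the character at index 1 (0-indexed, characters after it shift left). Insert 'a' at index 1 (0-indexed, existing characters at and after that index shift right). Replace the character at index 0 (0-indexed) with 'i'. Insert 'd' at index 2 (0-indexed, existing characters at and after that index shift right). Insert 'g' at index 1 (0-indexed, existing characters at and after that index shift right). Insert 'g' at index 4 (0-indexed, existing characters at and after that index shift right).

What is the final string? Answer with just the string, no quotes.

Applying each edit step by step:
Start: "bfh"
Op 1 (delete idx 0 = 'b'): "bfh" -> "fh"
Op 2 (delete idx 1 = 'h'): "fh" -> "f"
Op 3 (insert 'a' at idx 1): "f" -> "fa"
Op 4 (replace idx 0: 'f' -> 'i'): "fa" -> "ia"
Op 5 (insert 'd' at idx 2): "ia" -> "iad"
Op 6 (insert 'g' at idx 1): "iad" -> "igad"
Op 7 (insert 'g' at idx 4): "igad" -> "igadg"

Answer: igadg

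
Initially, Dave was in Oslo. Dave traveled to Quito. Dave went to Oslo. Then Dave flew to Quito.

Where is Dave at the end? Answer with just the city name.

Answer: Quito

Derivation:
Tracking Dave's location:
Start: Dave is in Oslo.
After move 1: Oslo -> Quito. Dave is in Quito.
After move 2: Quito -> Oslo. Dave is in Oslo.
After move 3: Oslo -> Quito. Dave is in Quito.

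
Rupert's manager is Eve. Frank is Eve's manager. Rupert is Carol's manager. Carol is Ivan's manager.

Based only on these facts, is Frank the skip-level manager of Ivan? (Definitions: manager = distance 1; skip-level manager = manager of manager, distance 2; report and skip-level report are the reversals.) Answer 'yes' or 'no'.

Answer: no

Derivation:
Reconstructing the manager chain from the given facts:
  Frank -> Eve -> Rupert -> Carol -> Ivan
(each arrow means 'manager of the next')
Positions in the chain (0 = top):
  position of Frank: 0
  position of Eve: 1
  position of Rupert: 2
  position of Carol: 3
  position of Ivan: 4

Frank is at position 0, Ivan is at position 4; signed distance (j - i) = 4.
'skip-level manager' requires j - i = 2. Actual distance is 4, so the relation does NOT hold.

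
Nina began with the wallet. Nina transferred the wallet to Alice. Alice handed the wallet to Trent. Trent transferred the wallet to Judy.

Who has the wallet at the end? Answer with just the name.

Tracking the wallet through each event:
Start: Nina has the wallet.
After event 1: Alice has the wallet.
After event 2: Trent has the wallet.
After event 3: Judy has the wallet.

Answer: Judy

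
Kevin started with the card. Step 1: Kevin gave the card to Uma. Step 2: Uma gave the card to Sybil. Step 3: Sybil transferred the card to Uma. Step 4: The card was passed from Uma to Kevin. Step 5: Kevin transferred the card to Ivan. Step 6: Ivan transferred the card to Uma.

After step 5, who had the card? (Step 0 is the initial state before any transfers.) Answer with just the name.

Answer: Ivan

Derivation:
Tracking the card holder through step 5:
After step 0 (start): Kevin
After step 1: Uma
After step 2: Sybil
After step 3: Uma
After step 4: Kevin
After step 5: Ivan

At step 5, the holder is Ivan.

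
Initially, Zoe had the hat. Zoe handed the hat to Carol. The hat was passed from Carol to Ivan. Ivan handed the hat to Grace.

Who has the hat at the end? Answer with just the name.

Tracking the hat through each event:
Start: Zoe has the hat.
After event 1: Carol has the hat.
After event 2: Ivan has the hat.
After event 3: Grace has the hat.

Answer: Grace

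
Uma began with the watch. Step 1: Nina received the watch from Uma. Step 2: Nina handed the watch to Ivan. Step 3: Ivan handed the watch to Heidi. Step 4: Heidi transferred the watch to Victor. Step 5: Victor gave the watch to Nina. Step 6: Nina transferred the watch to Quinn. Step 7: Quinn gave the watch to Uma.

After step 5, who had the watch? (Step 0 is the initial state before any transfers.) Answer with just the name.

Answer: Nina

Derivation:
Tracking the watch holder through step 5:
After step 0 (start): Uma
After step 1: Nina
After step 2: Ivan
After step 3: Heidi
After step 4: Victor
After step 5: Nina

At step 5, the holder is Nina.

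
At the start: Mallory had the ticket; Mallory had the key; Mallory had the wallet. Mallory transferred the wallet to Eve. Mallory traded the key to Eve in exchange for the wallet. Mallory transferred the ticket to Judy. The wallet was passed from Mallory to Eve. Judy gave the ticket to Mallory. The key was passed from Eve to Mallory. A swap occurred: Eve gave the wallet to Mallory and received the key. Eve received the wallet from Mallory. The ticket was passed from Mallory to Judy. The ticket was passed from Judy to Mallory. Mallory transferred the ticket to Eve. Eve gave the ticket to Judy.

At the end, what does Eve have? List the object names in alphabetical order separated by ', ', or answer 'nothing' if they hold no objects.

Answer: key, wallet

Derivation:
Tracking all object holders:
Start: ticket:Mallory, key:Mallory, wallet:Mallory
Event 1 (give wallet: Mallory -> Eve). State: ticket:Mallory, key:Mallory, wallet:Eve
Event 2 (swap key<->wallet: now key:Eve, wallet:Mallory). State: ticket:Mallory, key:Eve, wallet:Mallory
Event 3 (give ticket: Mallory -> Judy). State: ticket:Judy, key:Eve, wallet:Mallory
Event 4 (give wallet: Mallory -> Eve). State: ticket:Judy, key:Eve, wallet:Eve
Event 5 (give ticket: Judy -> Mallory). State: ticket:Mallory, key:Eve, wallet:Eve
Event 6 (give key: Eve -> Mallory). State: ticket:Mallory, key:Mallory, wallet:Eve
Event 7 (swap wallet<->key: now wallet:Mallory, key:Eve). State: ticket:Mallory, key:Eve, wallet:Mallory
Event 8 (give wallet: Mallory -> Eve). State: ticket:Mallory, key:Eve, wallet:Eve
Event 9 (give ticket: Mallory -> Judy). State: ticket:Judy, key:Eve, wallet:Eve
Event 10 (give ticket: Judy -> Mallory). State: ticket:Mallory, key:Eve, wallet:Eve
Event 11 (give ticket: Mallory -> Eve). State: ticket:Eve, key:Eve, wallet:Eve
Event 12 (give ticket: Eve -> Judy). State: ticket:Judy, key:Eve, wallet:Eve

Final state: ticket:Judy, key:Eve, wallet:Eve
Eve holds: key, wallet.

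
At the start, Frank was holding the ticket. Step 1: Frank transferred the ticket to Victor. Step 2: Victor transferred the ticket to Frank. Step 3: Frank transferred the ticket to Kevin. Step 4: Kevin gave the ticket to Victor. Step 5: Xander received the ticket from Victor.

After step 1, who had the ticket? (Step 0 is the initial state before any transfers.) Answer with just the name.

Tracking the ticket holder through step 1:
After step 0 (start): Frank
After step 1: Victor

At step 1, the holder is Victor.

Answer: Victor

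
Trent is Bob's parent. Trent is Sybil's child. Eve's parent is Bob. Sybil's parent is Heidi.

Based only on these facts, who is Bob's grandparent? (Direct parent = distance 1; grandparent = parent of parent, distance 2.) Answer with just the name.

Answer: Sybil

Derivation:
Reconstructing the parent chain from the given facts:
  Heidi -> Sybil -> Trent -> Bob -> Eve
(each arrow means 'parent of the next')
Positions in the chain (0 = top):
  position of Heidi: 0
  position of Sybil: 1
  position of Trent: 2
  position of Bob: 3
  position of Eve: 4

Bob is at position 3; the grandparent is 2 steps up the chain, i.e. position 1: Sybil.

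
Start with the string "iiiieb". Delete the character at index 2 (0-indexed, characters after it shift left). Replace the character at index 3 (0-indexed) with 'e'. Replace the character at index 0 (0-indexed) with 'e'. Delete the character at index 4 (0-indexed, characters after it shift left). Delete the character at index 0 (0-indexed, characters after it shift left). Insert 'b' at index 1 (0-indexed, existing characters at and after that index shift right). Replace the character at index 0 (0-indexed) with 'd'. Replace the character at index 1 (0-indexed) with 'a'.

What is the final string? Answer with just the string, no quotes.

Answer: daie

Derivation:
Applying each edit step by step:
Start: "iiiieb"
Op 1 (delete idx 2 = 'i'): "iiiieb" -> "iiieb"
Op 2 (replace idx 3: 'e' -> 'e'): "iiieb" -> "iiieb"
Op 3 (replace idx 0: 'i' -> 'e'): "iiieb" -> "eiieb"
Op 4 (delete idx 4 = 'b'): "eiieb" -> "eiie"
Op 5 (delete idx 0 = 'e'): "eiie" -> "iie"
Op 6 (insert 'b' at idx 1): "iie" -> "ibie"
Op 7 (replace idx 0: 'i' -> 'd'): "ibie" -> "dbie"
Op 8 (replace idx 1: 'b' -> 'a'): "dbie" -> "daie"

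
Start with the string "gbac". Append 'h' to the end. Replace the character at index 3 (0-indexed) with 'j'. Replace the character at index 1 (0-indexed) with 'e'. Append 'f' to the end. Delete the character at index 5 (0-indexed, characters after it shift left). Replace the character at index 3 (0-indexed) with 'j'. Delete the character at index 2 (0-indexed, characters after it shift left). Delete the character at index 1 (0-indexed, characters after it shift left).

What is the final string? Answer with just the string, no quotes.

Applying each edit step by step:
Start: "gbac"
Op 1 (append 'h'): "gbac" -> "gbach"
Op 2 (replace idx 3: 'c' -> 'j'): "gbach" -> "gbajh"
Op 3 (replace idx 1: 'b' -> 'e'): "gbajh" -> "geajh"
Op 4 (append 'f'): "geajh" -> "geajhf"
Op 5 (delete idx 5 = 'f'): "geajhf" -> "geajh"
Op 6 (replace idx 3: 'j' -> 'j'): "geajh" -> "geajh"
Op 7 (delete idx 2 = 'a'): "geajh" -> "gejh"
Op 8 (delete idx 1 = 'e'): "gejh" -> "gjh"

Answer: gjh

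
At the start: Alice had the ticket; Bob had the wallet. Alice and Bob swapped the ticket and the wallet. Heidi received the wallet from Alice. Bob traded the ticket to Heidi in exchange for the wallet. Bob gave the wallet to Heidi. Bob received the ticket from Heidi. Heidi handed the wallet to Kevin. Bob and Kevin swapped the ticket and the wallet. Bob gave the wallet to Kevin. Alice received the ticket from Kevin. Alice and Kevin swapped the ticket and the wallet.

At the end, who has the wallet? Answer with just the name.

Answer: Alice

Derivation:
Tracking all object holders:
Start: ticket:Alice, wallet:Bob
Event 1 (swap ticket<->wallet: now ticket:Bob, wallet:Alice). State: ticket:Bob, wallet:Alice
Event 2 (give wallet: Alice -> Heidi). State: ticket:Bob, wallet:Heidi
Event 3 (swap ticket<->wallet: now ticket:Heidi, wallet:Bob). State: ticket:Heidi, wallet:Bob
Event 4 (give wallet: Bob -> Heidi). State: ticket:Heidi, wallet:Heidi
Event 5 (give ticket: Heidi -> Bob). State: ticket:Bob, wallet:Heidi
Event 6 (give wallet: Heidi -> Kevin). State: ticket:Bob, wallet:Kevin
Event 7 (swap ticket<->wallet: now ticket:Kevin, wallet:Bob). State: ticket:Kevin, wallet:Bob
Event 8 (give wallet: Bob -> Kevin). State: ticket:Kevin, wallet:Kevin
Event 9 (give ticket: Kevin -> Alice). State: ticket:Alice, wallet:Kevin
Event 10 (swap ticket<->wallet: now ticket:Kevin, wallet:Alice). State: ticket:Kevin, wallet:Alice

Final state: ticket:Kevin, wallet:Alice
The wallet is held by Alice.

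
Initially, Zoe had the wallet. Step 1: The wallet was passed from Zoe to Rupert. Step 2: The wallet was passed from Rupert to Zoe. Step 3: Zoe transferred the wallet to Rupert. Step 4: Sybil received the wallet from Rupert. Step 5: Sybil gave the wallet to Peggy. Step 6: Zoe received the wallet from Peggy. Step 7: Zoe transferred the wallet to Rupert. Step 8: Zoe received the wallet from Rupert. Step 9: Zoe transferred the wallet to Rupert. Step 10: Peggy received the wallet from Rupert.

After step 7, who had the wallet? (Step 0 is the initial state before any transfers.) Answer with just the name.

Tracking the wallet holder through step 7:
After step 0 (start): Zoe
After step 1: Rupert
After step 2: Zoe
After step 3: Rupert
After step 4: Sybil
After step 5: Peggy
After step 6: Zoe
After step 7: Rupert

At step 7, the holder is Rupert.

Answer: Rupert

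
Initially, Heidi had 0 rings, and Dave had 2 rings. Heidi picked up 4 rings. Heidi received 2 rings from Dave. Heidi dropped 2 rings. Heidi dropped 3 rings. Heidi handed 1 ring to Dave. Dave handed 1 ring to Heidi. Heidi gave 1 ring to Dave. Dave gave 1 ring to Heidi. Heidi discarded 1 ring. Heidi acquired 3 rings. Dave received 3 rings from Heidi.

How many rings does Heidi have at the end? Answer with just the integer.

Tracking counts step by step:
Start: Heidi=0, Dave=2
Event 1 (Heidi +4): Heidi: 0 -> 4. State: Heidi=4, Dave=2
Event 2 (Dave -> Heidi, 2): Dave: 2 -> 0, Heidi: 4 -> 6. State: Heidi=6, Dave=0
Event 3 (Heidi -2): Heidi: 6 -> 4. State: Heidi=4, Dave=0
Event 4 (Heidi -3): Heidi: 4 -> 1. State: Heidi=1, Dave=0
Event 5 (Heidi -> Dave, 1): Heidi: 1 -> 0, Dave: 0 -> 1. State: Heidi=0, Dave=1
Event 6 (Dave -> Heidi, 1): Dave: 1 -> 0, Heidi: 0 -> 1. State: Heidi=1, Dave=0
Event 7 (Heidi -> Dave, 1): Heidi: 1 -> 0, Dave: 0 -> 1. State: Heidi=0, Dave=1
Event 8 (Dave -> Heidi, 1): Dave: 1 -> 0, Heidi: 0 -> 1. State: Heidi=1, Dave=0
Event 9 (Heidi -1): Heidi: 1 -> 0. State: Heidi=0, Dave=0
Event 10 (Heidi +3): Heidi: 0 -> 3. State: Heidi=3, Dave=0
Event 11 (Heidi -> Dave, 3): Heidi: 3 -> 0, Dave: 0 -> 3. State: Heidi=0, Dave=3

Heidi's final count: 0

Answer: 0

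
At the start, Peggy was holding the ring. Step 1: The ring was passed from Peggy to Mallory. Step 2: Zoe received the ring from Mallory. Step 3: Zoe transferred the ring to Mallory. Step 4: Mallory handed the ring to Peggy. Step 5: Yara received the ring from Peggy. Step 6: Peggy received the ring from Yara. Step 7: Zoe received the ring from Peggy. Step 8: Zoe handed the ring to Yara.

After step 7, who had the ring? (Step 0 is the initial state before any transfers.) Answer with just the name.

Tracking the ring holder through step 7:
After step 0 (start): Peggy
After step 1: Mallory
After step 2: Zoe
After step 3: Mallory
After step 4: Peggy
After step 5: Yara
After step 6: Peggy
After step 7: Zoe

At step 7, the holder is Zoe.

Answer: Zoe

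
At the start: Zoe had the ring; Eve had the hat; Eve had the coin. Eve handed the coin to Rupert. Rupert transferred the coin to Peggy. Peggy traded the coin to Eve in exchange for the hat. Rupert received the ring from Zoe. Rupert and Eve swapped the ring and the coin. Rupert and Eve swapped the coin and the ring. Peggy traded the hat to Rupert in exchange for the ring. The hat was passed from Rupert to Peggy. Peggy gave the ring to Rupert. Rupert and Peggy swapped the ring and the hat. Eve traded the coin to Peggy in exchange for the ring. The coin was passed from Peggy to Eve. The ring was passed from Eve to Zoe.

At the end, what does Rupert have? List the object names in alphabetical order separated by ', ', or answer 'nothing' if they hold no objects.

Tracking all object holders:
Start: ring:Zoe, hat:Eve, coin:Eve
Event 1 (give coin: Eve -> Rupert). State: ring:Zoe, hat:Eve, coin:Rupert
Event 2 (give coin: Rupert -> Peggy). State: ring:Zoe, hat:Eve, coin:Peggy
Event 3 (swap coin<->hat: now coin:Eve, hat:Peggy). State: ring:Zoe, hat:Peggy, coin:Eve
Event 4 (give ring: Zoe -> Rupert). State: ring:Rupert, hat:Peggy, coin:Eve
Event 5 (swap ring<->coin: now ring:Eve, coin:Rupert). State: ring:Eve, hat:Peggy, coin:Rupert
Event 6 (swap coin<->ring: now coin:Eve, ring:Rupert). State: ring:Rupert, hat:Peggy, coin:Eve
Event 7 (swap hat<->ring: now hat:Rupert, ring:Peggy). State: ring:Peggy, hat:Rupert, coin:Eve
Event 8 (give hat: Rupert -> Peggy). State: ring:Peggy, hat:Peggy, coin:Eve
Event 9 (give ring: Peggy -> Rupert). State: ring:Rupert, hat:Peggy, coin:Eve
Event 10 (swap ring<->hat: now ring:Peggy, hat:Rupert). State: ring:Peggy, hat:Rupert, coin:Eve
Event 11 (swap coin<->ring: now coin:Peggy, ring:Eve). State: ring:Eve, hat:Rupert, coin:Peggy
Event 12 (give coin: Peggy -> Eve). State: ring:Eve, hat:Rupert, coin:Eve
Event 13 (give ring: Eve -> Zoe). State: ring:Zoe, hat:Rupert, coin:Eve

Final state: ring:Zoe, hat:Rupert, coin:Eve
Rupert holds: hat.

Answer: hat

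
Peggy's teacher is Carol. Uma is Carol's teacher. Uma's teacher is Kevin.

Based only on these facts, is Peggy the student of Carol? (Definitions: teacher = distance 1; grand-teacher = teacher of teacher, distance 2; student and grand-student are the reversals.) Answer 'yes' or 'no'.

Answer: yes

Derivation:
Reconstructing the teacher chain from the given facts:
  Kevin -> Uma -> Carol -> Peggy
(each arrow means 'teacher of the next')
Positions in the chain (0 = top):
  position of Kevin: 0
  position of Uma: 1
  position of Carol: 2
  position of Peggy: 3

Peggy is at position 3, Carol is at position 2; signed distance (j - i) = -1.
'student' requires j - i = -1. Actual distance is -1, so the relation HOLDS.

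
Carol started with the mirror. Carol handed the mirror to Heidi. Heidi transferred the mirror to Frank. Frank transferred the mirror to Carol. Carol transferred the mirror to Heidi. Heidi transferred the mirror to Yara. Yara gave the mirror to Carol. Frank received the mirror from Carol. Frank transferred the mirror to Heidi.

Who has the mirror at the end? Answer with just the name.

Tracking the mirror through each event:
Start: Carol has the mirror.
After event 1: Heidi has the mirror.
After event 2: Frank has the mirror.
After event 3: Carol has the mirror.
After event 4: Heidi has the mirror.
After event 5: Yara has the mirror.
After event 6: Carol has the mirror.
After event 7: Frank has the mirror.
After event 8: Heidi has the mirror.

Answer: Heidi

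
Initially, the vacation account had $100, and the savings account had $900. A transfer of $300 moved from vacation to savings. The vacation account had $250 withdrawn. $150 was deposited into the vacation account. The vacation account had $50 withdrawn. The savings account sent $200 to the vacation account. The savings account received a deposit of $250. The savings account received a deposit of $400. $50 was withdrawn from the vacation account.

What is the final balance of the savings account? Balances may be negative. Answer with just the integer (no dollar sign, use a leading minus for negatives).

Answer: 1650

Derivation:
Tracking account balances step by step:
Start: vacation=100, savings=900
Event 1 (transfer 300 vacation -> savings): vacation: 100 - 300 = -200, savings: 900 + 300 = 1200. Balances: vacation=-200, savings=1200
Event 2 (withdraw 250 from vacation): vacation: -200 - 250 = -450. Balances: vacation=-450, savings=1200
Event 3 (deposit 150 to vacation): vacation: -450 + 150 = -300. Balances: vacation=-300, savings=1200
Event 4 (withdraw 50 from vacation): vacation: -300 - 50 = -350. Balances: vacation=-350, savings=1200
Event 5 (transfer 200 savings -> vacation): savings: 1200 - 200 = 1000, vacation: -350 + 200 = -150. Balances: vacation=-150, savings=1000
Event 6 (deposit 250 to savings): savings: 1000 + 250 = 1250. Balances: vacation=-150, savings=1250
Event 7 (deposit 400 to savings): savings: 1250 + 400 = 1650. Balances: vacation=-150, savings=1650
Event 8 (withdraw 50 from vacation): vacation: -150 - 50 = -200. Balances: vacation=-200, savings=1650

Final balance of savings: 1650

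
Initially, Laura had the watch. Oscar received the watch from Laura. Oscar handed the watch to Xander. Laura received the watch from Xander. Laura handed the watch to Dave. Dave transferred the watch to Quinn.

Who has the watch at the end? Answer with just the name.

Tracking the watch through each event:
Start: Laura has the watch.
After event 1: Oscar has the watch.
After event 2: Xander has the watch.
After event 3: Laura has the watch.
After event 4: Dave has the watch.
After event 5: Quinn has the watch.

Answer: Quinn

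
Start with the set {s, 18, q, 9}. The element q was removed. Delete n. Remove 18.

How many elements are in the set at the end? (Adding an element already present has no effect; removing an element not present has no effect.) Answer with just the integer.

Answer: 2

Derivation:
Tracking the set through each operation:
Start: {18, 9, q, s}
Event 1 (remove q): removed. Set: {18, 9, s}
Event 2 (remove n): not present, no change. Set: {18, 9, s}
Event 3 (remove 18): removed. Set: {9, s}

Final set: {9, s} (size 2)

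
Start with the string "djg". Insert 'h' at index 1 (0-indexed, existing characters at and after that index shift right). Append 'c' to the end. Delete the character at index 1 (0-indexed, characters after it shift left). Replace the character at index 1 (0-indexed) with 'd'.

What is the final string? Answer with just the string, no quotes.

Applying each edit step by step:
Start: "djg"
Op 1 (insert 'h' at idx 1): "djg" -> "dhjg"
Op 2 (append 'c'): "dhjg" -> "dhjgc"
Op 3 (delete idx 1 = 'h'): "dhjgc" -> "djgc"
Op 4 (replace idx 1: 'j' -> 'd'): "djgc" -> "ddgc"

Answer: ddgc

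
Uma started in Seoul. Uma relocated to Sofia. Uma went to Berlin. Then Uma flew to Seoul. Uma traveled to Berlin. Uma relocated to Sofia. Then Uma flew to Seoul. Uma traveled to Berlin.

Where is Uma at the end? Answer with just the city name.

Answer: Berlin

Derivation:
Tracking Uma's location:
Start: Uma is in Seoul.
After move 1: Seoul -> Sofia. Uma is in Sofia.
After move 2: Sofia -> Berlin. Uma is in Berlin.
After move 3: Berlin -> Seoul. Uma is in Seoul.
After move 4: Seoul -> Berlin. Uma is in Berlin.
After move 5: Berlin -> Sofia. Uma is in Sofia.
After move 6: Sofia -> Seoul. Uma is in Seoul.
After move 7: Seoul -> Berlin. Uma is in Berlin.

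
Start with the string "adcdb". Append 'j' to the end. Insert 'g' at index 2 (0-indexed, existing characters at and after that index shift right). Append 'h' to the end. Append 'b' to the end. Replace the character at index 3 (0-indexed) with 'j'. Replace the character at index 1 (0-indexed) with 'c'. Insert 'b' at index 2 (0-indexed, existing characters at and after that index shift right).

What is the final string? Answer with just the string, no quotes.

Applying each edit step by step:
Start: "adcdb"
Op 1 (append 'j'): "adcdb" -> "adcdbj"
Op 2 (insert 'g' at idx 2): "adcdbj" -> "adgcdbj"
Op 3 (append 'h'): "adgcdbj" -> "adgcdbjh"
Op 4 (append 'b'): "adgcdbjh" -> "adgcdbjhb"
Op 5 (replace idx 3: 'c' -> 'j'): "adgcdbjhb" -> "adgjdbjhb"
Op 6 (replace idx 1: 'd' -> 'c'): "adgjdbjhb" -> "acgjdbjhb"
Op 7 (insert 'b' at idx 2): "acgjdbjhb" -> "acbgjdbjhb"

Answer: acbgjdbjhb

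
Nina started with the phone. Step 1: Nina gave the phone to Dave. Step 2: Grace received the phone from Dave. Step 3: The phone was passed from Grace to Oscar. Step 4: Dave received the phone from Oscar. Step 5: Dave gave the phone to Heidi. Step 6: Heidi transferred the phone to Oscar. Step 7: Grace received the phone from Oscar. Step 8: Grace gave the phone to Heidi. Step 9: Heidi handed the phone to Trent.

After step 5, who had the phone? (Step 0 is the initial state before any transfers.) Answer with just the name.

Tracking the phone holder through step 5:
After step 0 (start): Nina
After step 1: Dave
After step 2: Grace
After step 3: Oscar
After step 4: Dave
After step 5: Heidi

At step 5, the holder is Heidi.

Answer: Heidi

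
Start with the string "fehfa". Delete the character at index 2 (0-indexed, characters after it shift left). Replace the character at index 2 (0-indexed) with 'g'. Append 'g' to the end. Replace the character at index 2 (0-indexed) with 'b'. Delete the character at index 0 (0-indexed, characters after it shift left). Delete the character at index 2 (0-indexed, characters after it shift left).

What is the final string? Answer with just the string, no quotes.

Applying each edit step by step:
Start: "fehfa"
Op 1 (delete idx 2 = 'h'): "fehfa" -> "fefa"
Op 2 (replace idx 2: 'f' -> 'g'): "fefa" -> "fega"
Op 3 (append 'g'): "fega" -> "fegag"
Op 4 (replace idx 2: 'g' -> 'b'): "fegag" -> "febag"
Op 5 (delete idx 0 = 'f'): "febag" -> "ebag"
Op 6 (delete idx 2 = 'a'): "ebag" -> "ebg"

Answer: ebg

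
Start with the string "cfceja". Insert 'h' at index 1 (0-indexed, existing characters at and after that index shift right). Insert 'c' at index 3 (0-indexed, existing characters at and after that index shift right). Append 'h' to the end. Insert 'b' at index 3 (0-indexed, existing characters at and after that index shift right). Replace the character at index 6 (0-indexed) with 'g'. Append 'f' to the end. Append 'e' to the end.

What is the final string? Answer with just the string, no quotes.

Applying each edit step by step:
Start: "cfceja"
Op 1 (insert 'h' at idx 1): "cfceja" -> "chfceja"
Op 2 (insert 'c' at idx 3): "chfceja" -> "chfcceja"
Op 3 (append 'h'): "chfcceja" -> "chfccejah"
Op 4 (insert 'b' at idx 3): "chfccejah" -> "chfbccejah"
Op 5 (replace idx 6: 'e' -> 'g'): "chfbccejah" -> "chfbccgjah"
Op 6 (append 'f'): "chfbccgjah" -> "chfbccgjahf"
Op 7 (append 'e'): "chfbccgjahf" -> "chfbccgjahfe"

Answer: chfbccgjahfe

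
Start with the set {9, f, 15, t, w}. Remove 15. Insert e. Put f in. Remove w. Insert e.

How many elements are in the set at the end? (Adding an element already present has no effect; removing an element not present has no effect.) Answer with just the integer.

Answer: 4

Derivation:
Tracking the set through each operation:
Start: {15, 9, f, t, w}
Event 1 (remove 15): removed. Set: {9, f, t, w}
Event 2 (add e): added. Set: {9, e, f, t, w}
Event 3 (add f): already present, no change. Set: {9, e, f, t, w}
Event 4 (remove w): removed. Set: {9, e, f, t}
Event 5 (add e): already present, no change. Set: {9, e, f, t}

Final set: {9, e, f, t} (size 4)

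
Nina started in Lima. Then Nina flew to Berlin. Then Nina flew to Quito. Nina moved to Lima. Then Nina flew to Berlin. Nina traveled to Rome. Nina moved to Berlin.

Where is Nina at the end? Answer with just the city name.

Answer: Berlin

Derivation:
Tracking Nina's location:
Start: Nina is in Lima.
After move 1: Lima -> Berlin. Nina is in Berlin.
After move 2: Berlin -> Quito. Nina is in Quito.
After move 3: Quito -> Lima. Nina is in Lima.
After move 4: Lima -> Berlin. Nina is in Berlin.
After move 5: Berlin -> Rome. Nina is in Rome.
After move 6: Rome -> Berlin. Nina is in Berlin.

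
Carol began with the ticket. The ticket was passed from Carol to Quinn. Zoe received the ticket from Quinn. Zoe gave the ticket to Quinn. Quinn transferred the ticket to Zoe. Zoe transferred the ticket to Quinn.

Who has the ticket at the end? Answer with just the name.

Tracking the ticket through each event:
Start: Carol has the ticket.
After event 1: Quinn has the ticket.
After event 2: Zoe has the ticket.
After event 3: Quinn has the ticket.
After event 4: Zoe has the ticket.
After event 5: Quinn has the ticket.

Answer: Quinn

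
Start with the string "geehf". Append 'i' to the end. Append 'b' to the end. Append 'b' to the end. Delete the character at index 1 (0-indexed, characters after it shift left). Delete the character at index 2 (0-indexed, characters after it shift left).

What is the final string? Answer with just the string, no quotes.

Applying each edit step by step:
Start: "geehf"
Op 1 (append 'i'): "geehf" -> "geehfi"
Op 2 (append 'b'): "geehfi" -> "geehfib"
Op 3 (append 'b'): "geehfib" -> "geehfibb"
Op 4 (delete idx 1 = 'e'): "geehfibb" -> "gehfibb"
Op 5 (delete idx 2 = 'h'): "gehfibb" -> "gefibb"

Answer: gefibb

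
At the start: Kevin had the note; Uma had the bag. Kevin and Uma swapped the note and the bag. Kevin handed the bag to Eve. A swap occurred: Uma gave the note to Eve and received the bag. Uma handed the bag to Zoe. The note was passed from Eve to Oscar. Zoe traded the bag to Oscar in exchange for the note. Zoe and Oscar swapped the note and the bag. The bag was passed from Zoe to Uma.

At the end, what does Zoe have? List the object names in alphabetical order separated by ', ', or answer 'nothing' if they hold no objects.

Answer: nothing

Derivation:
Tracking all object holders:
Start: note:Kevin, bag:Uma
Event 1 (swap note<->bag: now note:Uma, bag:Kevin). State: note:Uma, bag:Kevin
Event 2 (give bag: Kevin -> Eve). State: note:Uma, bag:Eve
Event 3 (swap note<->bag: now note:Eve, bag:Uma). State: note:Eve, bag:Uma
Event 4 (give bag: Uma -> Zoe). State: note:Eve, bag:Zoe
Event 5 (give note: Eve -> Oscar). State: note:Oscar, bag:Zoe
Event 6 (swap bag<->note: now bag:Oscar, note:Zoe). State: note:Zoe, bag:Oscar
Event 7 (swap note<->bag: now note:Oscar, bag:Zoe). State: note:Oscar, bag:Zoe
Event 8 (give bag: Zoe -> Uma). State: note:Oscar, bag:Uma

Final state: note:Oscar, bag:Uma
Zoe holds: (nothing).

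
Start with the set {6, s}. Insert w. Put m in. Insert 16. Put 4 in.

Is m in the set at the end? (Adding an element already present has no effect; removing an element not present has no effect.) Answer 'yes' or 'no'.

Answer: yes

Derivation:
Tracking the set through each operation:
Start: {6, s}
Event 1 (add w): added. Set: {6, s, w}
Event 2 (add m): added. Set: {6, m, s, w}
Event 3 (add 16): added. Set: {16, 6, m, s, w}
Event 4 (add 4): added. Set: {16, 4, 6, m, s, w}

Final set: {16, 4, 6, m, s, w} (size 6)
m is in the final set.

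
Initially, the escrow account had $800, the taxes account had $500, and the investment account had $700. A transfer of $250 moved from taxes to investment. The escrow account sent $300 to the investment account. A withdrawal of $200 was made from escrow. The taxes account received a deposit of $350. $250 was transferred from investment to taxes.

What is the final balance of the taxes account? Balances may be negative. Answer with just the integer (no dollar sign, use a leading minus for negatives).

Tracking account balances step by step:
Start: escrow=800, taxes=500, investment=700
Event 1 (transfer 250 taxes -> investment): taxes: 500 - 250 = 250, investment: 700 + 250 = 950. Balances: escrow=800, taxes=250, investment=950
Event 2 (transfer 300 escrow -> investment): escrow: 800 - 300 = 500, investment: 950 + 300 = 1250. Balances: escrow=500, taxes=250, investment=1250
Event 3 (withdraw 200 from escrow): escrow: 500 - 200 = 300. Balances: escrow=300, taxes=250, investment=1250
Event 4 (deposit 350 to taxes): taxes: 250 + 350 = 600. Balances: escrow=300, taxes=600, investment=1250
Event 5 (transfer 250 investment -> taxes): investment: 1250 - 250 = 1000, taxes: 600 + 250 = 850. Balances: escrow=300, taxes=850, investment=1000

Final balance of taxes: 850

Answer: 850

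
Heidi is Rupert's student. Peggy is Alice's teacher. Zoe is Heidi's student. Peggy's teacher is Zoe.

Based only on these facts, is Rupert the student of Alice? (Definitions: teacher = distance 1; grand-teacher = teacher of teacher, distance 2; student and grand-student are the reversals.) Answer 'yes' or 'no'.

Reconstructing the teacher chain from the given facts:
  Rupert -> Heidi -> Zoe -> Peggy -> Alice
(each arrow means 'teacher of the next')
Positions in the chain (0 = top):
  position of Rupert: 0
  position of Heidi: 1
  position of Zoe: 2
  position of Peggy: 3
  position of Alice: 4

Rupert is at position 0, Alice is at position 4; signed distance (j - i) = 4.
'student' requires j - i = -1. Actual distance is 4, so the relation does NOT hold.

Answer: no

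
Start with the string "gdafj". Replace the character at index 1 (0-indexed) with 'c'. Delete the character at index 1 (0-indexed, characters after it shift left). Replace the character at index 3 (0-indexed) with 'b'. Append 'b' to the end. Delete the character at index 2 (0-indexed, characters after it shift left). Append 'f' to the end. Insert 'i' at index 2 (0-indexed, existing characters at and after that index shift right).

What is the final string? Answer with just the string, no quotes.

Answer: gaibbf

Derivation:
Applying each edit step by step:
Start: "gdafj"
Op 1 (replace idx 1: 'd' -> 'c'): "gdafj" -> "gcafj"
Op 2 (delete idx 1 = 'c'): "gcafj" -> "gafj"
Op 3 (replace idx 3: 'j' -> 'b'): "gafj" -> "gafb"
Op 4 (append 'b'): "gafb" -> "gafbb"
Op 5 (delete idx 2 = 'f'): "gafbb" -> "gabb"
Op 6 (append 'f'): "gabb" -> "gabbf"
Op 7 (insert 'i' at idx 2): "gabbf" -> "gaibbf"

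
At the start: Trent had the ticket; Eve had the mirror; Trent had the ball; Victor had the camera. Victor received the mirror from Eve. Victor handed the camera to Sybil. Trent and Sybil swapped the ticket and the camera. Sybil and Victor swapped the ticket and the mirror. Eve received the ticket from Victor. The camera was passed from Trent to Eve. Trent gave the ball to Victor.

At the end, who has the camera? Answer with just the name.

Answer: Eve

Derivation:
Tracking all object holders:
Start: ticket:Trent, mirror:Eve, ball:Trent, camera:Victor
Event 1 (give mirror: Eve -> Victor). State: ticket:Trent, mirror:Victor, ball:Trent, camera:Victor
Event 2 (give camera: Victor -> Sybil). State: ticket:Trent, mirror:Victor, ball:Trent, camera:Sybil
Event 3 (swap ticket<->camera: now ticket:Sybil, camera:Trent). State: ticket:Sybil, mirror:Victor, ball:Trent, camera:Trent
Event 4 (swap ticket<->mirror: now ticket:Victor, mirror:Sybil). State: ticket:Victor, mirror:Sybil, ball:Trent, camera:Trent
Event 5 (give ticket: Victor -> Eve). State: ticket:Eve, mirror:Sybil, ball:Trent, camera:Trent
Event 6 (give camera: Trent -> Eve). State: ticket:Eve, mirror:Sybil, ball:Trent, camera:Eve
Event 7 (give ball: Trent -> Victor). State: ticket:Eve, mirror:Sybil, ball:Victor, camera:Eve

Final state: ticket:Eve, mirror:Sybil, ball:Victor, camera:Eve
The camera is held by Eve.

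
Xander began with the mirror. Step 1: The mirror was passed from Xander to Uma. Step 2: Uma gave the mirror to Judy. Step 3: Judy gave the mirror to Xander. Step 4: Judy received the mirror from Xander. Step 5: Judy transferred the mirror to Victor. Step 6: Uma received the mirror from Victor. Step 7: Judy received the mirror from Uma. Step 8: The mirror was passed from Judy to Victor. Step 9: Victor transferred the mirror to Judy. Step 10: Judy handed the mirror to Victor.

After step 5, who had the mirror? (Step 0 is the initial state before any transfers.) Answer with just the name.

Answer: Victor

Derivation:
Tracking the mirror holder through step 5:
After step 0 (start): Xander
After step 1: Uma
After step 2: Judy
After step 3: Xander
After step 4: Judy
After step 5: Victor

At step 5, the holder is Victor.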